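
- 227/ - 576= 227/576 = 0.39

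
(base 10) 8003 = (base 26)BLL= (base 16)1F43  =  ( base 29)9ES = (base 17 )1abd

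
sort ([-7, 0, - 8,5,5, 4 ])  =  [ - 8,-7, 0,  4, 5, 5] 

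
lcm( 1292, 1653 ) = 112404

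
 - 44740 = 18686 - 63426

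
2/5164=1/2582  =  0.00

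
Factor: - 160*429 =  - 68640  =  -  2^5*  3^1*5^1*11^1 * 13^1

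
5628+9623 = 15251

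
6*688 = 4128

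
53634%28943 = 24691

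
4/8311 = 4/8311=0.00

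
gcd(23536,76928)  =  16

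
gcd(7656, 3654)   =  174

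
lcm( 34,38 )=646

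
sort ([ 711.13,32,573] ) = [32,  573,711.13 ]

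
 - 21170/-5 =4234+0/1 = 4234.00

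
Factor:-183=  - 3^1*61^1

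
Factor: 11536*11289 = 2^4*3^1*7^1*53^1*71^1*103^1 = 130229904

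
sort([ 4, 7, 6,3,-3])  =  [ - 3, 3, 4, 6, 7]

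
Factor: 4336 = 2^4*271^1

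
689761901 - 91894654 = 597867247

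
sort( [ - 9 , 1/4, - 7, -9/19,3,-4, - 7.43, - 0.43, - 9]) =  [ - 9, - 9, - 7.43, - 7,- 4, - 9/19, - 0.43,1/4,3]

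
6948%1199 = 953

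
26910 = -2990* ( - 9)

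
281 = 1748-1467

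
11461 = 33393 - 21932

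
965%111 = 77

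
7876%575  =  401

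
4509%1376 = 381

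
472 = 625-153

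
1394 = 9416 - 8022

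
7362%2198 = 768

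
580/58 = 10 =10.00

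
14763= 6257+8506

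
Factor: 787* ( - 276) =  - 2^2*  3^1*23^1*787^1 = - 217212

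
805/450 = 1+71/90 = 1.79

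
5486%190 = 166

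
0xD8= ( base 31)6U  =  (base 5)1331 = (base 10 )216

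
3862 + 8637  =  12499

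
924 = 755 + 169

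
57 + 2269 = 2326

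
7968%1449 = 723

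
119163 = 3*39721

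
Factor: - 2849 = - 7^1  *11^1 *37^1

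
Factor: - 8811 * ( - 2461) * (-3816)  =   - 2^3*3^4*11^1* 23^1*53^1*89^1*107^1 = -82745651736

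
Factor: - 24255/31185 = -7/9 = - 3^( -2 )*7^1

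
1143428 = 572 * 1999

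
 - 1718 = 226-1944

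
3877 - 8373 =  - 4496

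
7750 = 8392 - 642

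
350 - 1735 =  - 1385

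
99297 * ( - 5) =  - 496485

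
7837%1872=349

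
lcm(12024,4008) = 12024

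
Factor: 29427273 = 3^3 *139^1 * 7841^1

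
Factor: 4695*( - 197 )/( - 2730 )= 61661/182=2^ ( - 1)*7^( - 1)*13^(-1)*197^1*313^1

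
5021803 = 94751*53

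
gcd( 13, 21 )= 1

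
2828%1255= 318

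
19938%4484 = 2002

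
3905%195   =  5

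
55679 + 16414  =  72093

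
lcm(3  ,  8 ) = 24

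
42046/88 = 477 + 35/44= 477.80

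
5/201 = 5/201 =0.02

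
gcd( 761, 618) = 1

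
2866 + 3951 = 6817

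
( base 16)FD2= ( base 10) 4050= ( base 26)5pk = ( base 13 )1AC7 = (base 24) 70I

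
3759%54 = 33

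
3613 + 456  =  4069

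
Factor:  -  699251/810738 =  - 2^( - 1)  *3^(  -  2 )*7^1*73^ ( - 1)*191^1 *523^1*617^(-1)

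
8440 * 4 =33760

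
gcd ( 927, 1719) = 9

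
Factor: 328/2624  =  1/8 = 2^( - 3 ) 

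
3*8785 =26355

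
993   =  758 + 235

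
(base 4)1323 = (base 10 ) 123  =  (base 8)173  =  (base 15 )83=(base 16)7b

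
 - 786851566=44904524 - 831756090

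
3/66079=3/66079 = 0.00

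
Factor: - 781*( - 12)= 2^2 * 3^1*11^1 * 71^1  =  9372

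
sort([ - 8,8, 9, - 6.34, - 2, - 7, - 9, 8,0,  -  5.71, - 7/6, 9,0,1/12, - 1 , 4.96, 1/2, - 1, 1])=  [-9,-8,- 7 , - 6.34, - 5.71,-2, - 7/6, - 1,-1,0,0, 1/12, 1/2, 1, 4.96, 8, 8,9, 9 ] 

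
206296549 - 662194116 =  - 455897567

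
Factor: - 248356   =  -2^2*29^1*2141^1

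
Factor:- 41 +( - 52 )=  - 93=-  3^1*31^1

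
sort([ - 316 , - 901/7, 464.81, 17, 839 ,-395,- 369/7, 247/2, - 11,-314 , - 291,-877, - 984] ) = [ - 984, - 877, - 395,-316, - 314, - 291,-901/7,-369/7,- 11, 17, 247/2 , 464.81,  839]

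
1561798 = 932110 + 629688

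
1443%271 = 88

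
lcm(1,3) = 3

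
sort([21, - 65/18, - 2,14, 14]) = [ - 65/18, - 2, 14, 14, 21] 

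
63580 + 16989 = 80569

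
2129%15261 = 2129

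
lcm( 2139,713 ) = 2139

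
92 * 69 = 6348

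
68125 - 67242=883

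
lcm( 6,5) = 30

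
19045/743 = 19045/743 = 25.63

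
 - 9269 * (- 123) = 1140087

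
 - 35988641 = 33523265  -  69511906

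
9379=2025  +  7354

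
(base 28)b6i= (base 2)10001001101010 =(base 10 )8810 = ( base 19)157d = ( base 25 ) e2a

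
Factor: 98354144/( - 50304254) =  - 7025296/3593161 = - 2^4*11^(- 1) * 13^( - 1) * 25127^(  -  1)* 439081^1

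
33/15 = 11/5 = 2.20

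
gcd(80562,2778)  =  2778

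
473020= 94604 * 5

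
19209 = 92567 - 73358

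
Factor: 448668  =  2^2*3^2 * 11^2 * 103^1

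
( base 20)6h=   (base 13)A7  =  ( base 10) 137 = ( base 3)12002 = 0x89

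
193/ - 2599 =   -  193/2599 = - 0.07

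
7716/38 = 3858/19 = 203.05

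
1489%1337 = 152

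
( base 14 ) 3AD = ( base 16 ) 2E5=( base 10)741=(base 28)qd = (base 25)14g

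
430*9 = 3870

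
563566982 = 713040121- 149473139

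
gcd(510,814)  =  2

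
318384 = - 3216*( - 99)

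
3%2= 1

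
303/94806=101/31602  =  0.00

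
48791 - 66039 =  - 17248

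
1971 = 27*73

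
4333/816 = 5+ 253/816  =  5.31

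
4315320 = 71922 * 60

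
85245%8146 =3785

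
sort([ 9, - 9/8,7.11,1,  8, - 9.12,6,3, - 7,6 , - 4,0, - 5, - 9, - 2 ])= [ - 9.12, - 9, - 7, - 5, - 4,-2 ,  -  9/8, 0,1,3,6,6,  7.11,  8, 9]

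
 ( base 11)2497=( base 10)3252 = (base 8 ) 6264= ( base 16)cb4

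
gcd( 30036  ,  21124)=4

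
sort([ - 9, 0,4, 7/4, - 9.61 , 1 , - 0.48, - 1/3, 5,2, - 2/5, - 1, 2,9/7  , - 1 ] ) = [-9.61,-9,-1, - 1, - 0.48,-2/5, - 1/3,0, 1,9/7, 7/4,2, 2, 4, 5 ] 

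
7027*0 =0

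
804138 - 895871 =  - 91733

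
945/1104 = 315/368 = 0.86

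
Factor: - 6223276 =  -2^2 *1555819^1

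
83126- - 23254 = 106380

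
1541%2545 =1541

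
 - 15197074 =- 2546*5969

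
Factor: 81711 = 3^2 * 7^1*1297^1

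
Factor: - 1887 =- 3^1 * 17^1*37^1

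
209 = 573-364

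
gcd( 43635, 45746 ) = 1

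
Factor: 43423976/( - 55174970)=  - 2^2 *5^( -1 )*103^1*151^1*349^1*5517497^(  -  1 ) = -21711988/27587485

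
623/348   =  623/348 = 1.79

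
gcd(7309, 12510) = 1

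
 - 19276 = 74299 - 93575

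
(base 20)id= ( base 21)HG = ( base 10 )373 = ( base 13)229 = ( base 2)101110101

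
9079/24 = 378 + 7/24 = 378.29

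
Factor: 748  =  2^2*11^1*17^1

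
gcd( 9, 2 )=1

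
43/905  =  43/905 = 0.05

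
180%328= 180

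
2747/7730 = 2747/7730 =0.36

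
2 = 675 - 673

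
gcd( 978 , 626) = 2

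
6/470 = 3/235 = 0.01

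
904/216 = 4 + 5/27 = 4.19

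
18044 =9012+9032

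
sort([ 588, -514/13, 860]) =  [ - 514/13,588, 860 ]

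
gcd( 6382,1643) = 1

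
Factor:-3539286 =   -  2^1 *3^2  *23^1*83^1*103^1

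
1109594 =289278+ 820316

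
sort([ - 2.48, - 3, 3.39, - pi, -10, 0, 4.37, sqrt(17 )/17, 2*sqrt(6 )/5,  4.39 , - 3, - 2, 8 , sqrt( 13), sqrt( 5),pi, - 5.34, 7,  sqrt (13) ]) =[  -  10,-5.34, - pi, - 3, - 3,-2.48, - 2,0, sqrt( 17 ) /17,2 * sqrt(6)/5, sqrt( 5),pi,  3.39,sqrt(13 ), sqrt( 13 ), 4.37, 4.39, 7, 8] 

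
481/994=481/994= 0.48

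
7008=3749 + 3259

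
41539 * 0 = 0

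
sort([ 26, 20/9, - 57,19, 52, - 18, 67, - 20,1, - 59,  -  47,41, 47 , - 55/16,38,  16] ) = [ - 59, - 57,- 47, - 20, -18, - 55/16,1,  20/9,16,  19,26,38, 41, 47 , 52, 67 ]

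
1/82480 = 1/82480 = 0.00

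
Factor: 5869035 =3^2 *5^1*130423^1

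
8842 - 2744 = 6098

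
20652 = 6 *3442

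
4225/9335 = 845/1867 = 0.45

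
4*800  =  3200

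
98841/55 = 1797 + 6/55 = 1797.11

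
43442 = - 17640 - -61082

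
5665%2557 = 551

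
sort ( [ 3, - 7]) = [ - 7,3]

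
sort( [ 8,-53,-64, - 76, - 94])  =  [ - 94, - 76, - 64, - 53,8 ] 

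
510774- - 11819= 522593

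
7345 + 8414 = 15759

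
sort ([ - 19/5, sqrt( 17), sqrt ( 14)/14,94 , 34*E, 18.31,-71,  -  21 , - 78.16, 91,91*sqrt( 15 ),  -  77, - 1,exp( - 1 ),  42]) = [-78.16,-77, - 71, - 21, - 19/5, - 1,  sqrt ( 14)/14, exp( - 1), sqrt( 17), 18.31  ,  42 , 91,34*E, 94,91*sqrt( 15 ) ] 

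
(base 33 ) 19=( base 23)1J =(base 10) 42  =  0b101010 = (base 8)52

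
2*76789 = 153578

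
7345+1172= 8517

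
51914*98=5087572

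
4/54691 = 4/54691 = 0.00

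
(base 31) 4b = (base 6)343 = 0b10000111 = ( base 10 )135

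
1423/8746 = 1423/8746 = 0.16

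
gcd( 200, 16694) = 2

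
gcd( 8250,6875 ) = 1375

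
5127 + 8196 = 13323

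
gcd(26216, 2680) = 8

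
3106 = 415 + 2691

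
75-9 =66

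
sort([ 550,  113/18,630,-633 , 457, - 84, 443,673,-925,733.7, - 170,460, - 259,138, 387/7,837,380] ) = [ - 925, - 633, - 259, - 170,  -  84 , 113/18,387/7,138,380,443,457, 460,  550,630,  673, 733.7, 837 ]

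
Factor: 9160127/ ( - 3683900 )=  -538831/216700 = - 2^( - 2 )*5^( -2 )*11^( - 1)*37^1*197^ ( - 1) * 14563^1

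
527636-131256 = 396380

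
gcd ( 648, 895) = 1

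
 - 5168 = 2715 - 7883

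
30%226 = 30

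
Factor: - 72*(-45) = 2^3*3^4*5^1 = 3240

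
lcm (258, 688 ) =2064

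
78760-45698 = 33062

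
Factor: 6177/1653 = 71/19 = 19^(-1)*71^1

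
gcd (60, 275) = 5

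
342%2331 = 342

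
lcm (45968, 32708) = 1700816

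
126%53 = 20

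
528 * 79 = 41712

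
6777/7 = 968+1/7=968.14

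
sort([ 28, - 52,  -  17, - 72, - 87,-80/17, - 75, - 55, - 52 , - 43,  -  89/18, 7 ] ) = [ - 87, - 75, - 72,- 55,-52, - 52  ,-43  , - 17, - 89/18, - 80/17,7,28]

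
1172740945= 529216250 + 643524695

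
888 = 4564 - 3676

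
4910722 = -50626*(-97)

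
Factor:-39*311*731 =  - 3^1*13^1*17^1 * 43^1*311^1  =  -8866299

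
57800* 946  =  54678800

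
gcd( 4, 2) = 2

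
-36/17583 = - 12/5861 = -  0.00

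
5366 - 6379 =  - 1013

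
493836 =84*5879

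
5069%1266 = 5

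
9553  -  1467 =8086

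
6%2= 0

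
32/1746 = 16/873 = 0.02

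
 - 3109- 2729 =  - 5838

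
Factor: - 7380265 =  - 5^1*19^1*77687^1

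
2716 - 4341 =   -  1625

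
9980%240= 140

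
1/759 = 1/759 = 0.00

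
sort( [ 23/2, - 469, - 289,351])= [ - 469,- 289, 23/2, 351 ]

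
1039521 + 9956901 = 10996422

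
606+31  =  637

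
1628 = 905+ 723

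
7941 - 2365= 5576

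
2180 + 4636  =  6816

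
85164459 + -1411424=83753035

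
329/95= 329/95  =  3.46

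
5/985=1/197= 0.01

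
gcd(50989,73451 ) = 1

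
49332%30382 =18950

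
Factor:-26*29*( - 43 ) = 32422 =2^1* 13^1*29^1*43^1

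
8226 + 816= 9042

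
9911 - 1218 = 8693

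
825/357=275/119=2.31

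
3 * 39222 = 117666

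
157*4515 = 708855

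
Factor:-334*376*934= -117295456=- 2^5*47^1*167^1*467^1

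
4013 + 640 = 4653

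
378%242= 136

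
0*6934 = 0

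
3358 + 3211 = 6569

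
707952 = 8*88494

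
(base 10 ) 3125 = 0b110000110101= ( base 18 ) 9BB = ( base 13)1565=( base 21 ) 71h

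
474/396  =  1 + 13/66 = 1.20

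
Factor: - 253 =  - 11^1 * 23^1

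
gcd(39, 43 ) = 1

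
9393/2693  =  3  +  1314/2693 = 3.49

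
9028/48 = 2257/12 = 188.08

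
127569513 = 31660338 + 95909175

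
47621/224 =212 + 19/32 = 212.59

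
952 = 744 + 208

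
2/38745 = 2/38745 = 0.00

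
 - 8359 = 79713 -88072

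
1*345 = 345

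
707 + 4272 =4979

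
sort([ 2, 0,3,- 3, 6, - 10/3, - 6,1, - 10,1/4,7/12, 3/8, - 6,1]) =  [ - 10,-6,-6, - 10/3, - 3,0 , 1/4,3/8,7/12 , 1,1, 2,3, 6]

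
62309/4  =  62309/4  =  15577.25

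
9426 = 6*1571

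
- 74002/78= -949 + 10/39 =- 948.74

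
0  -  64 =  - 64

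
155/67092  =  155/67092 = 0.00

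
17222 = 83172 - 65950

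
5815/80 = 72 + 11/16 = 72.69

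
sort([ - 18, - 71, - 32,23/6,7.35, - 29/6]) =[ - 71, - 32, - 18,-29/6, 23/6,7.35 ] 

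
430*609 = 261870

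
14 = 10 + 4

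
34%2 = 0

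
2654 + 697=3351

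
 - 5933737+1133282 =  - 4800455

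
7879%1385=954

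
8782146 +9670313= 18452459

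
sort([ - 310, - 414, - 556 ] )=[ - 556, - 414, - 310]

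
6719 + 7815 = 14534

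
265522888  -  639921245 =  - 374398357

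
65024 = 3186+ 61838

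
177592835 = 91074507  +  86518328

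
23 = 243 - 220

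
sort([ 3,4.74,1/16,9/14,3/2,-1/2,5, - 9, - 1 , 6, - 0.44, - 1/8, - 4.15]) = [ - 9,-4.15,- 1, - 1/2, - 0.44, - 1/8,1/16,9/14,3/2, 3, 4.74, 5,6]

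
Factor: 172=2^2*43^1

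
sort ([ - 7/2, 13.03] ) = [-7/2,  13.03] 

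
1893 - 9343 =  - 7450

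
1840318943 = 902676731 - -937642212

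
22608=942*24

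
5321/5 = 5321/5 = 1064.20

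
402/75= 5 + 9/25 = 5.36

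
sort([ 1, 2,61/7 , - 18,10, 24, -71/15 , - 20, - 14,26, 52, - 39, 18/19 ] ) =[ - 39, - 20 , - 18, - 14 , - 71/15,18/19 , 1 , 2,  61/7,10, 24 , 26,52 ]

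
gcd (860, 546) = 2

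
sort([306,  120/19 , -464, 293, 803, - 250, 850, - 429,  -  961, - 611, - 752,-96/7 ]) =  [ - 961 ,-752, - 611, - 464,-429 ,  -  250 ,-96/7, 120/19, 293,306,803, 850 ]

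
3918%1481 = 956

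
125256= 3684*34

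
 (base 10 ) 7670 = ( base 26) b90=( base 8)16766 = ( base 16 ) 1df6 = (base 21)h85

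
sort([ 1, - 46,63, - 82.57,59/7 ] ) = [ -82.57,  -  46,1,59/7 , 63] 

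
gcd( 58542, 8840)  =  2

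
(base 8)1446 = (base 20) 206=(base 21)1H8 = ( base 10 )806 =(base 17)2D7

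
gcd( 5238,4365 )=873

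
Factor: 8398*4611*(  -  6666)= - 2^2*3^2 * 11^1*13^1*17^1*19^1 *29^1*53^1*101^1=- 258128704548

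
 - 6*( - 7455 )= 44730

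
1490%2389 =1490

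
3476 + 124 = 3600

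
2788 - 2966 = - 178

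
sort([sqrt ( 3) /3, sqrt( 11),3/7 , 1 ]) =[ 3/7,sqrt( 3 )/3, 1, sqrt ( 11)]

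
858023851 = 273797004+584226847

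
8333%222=119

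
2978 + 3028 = 6006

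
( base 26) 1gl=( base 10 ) 1113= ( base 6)5053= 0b10001011001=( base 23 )229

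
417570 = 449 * 930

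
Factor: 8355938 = 2^1* 4177969^1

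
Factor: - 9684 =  - 2^2*3^2*269^1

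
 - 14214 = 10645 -24859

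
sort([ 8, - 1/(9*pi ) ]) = [ - 1/( 9* pi ),8 ]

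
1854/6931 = 1854/6931 = 0.27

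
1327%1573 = 1327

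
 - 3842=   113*(-34 )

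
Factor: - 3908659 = -3908659^1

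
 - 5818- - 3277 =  - 2541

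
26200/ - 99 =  - 265+35/99 = - 264.65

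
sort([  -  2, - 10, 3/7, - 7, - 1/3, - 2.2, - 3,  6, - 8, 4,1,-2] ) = [ - 10, - 8, - 7, - 3,  -  2.2, - 2, - 2, - 1/3,3/7, 1, 4 , 6] 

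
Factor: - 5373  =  -3^3*199^1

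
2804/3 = 934+ 2/3  =  934.67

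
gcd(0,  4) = 4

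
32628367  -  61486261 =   -  28857894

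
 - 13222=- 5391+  - 7831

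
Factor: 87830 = 2^1*5^1*8783^1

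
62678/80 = 783 + 19/40 = 783.48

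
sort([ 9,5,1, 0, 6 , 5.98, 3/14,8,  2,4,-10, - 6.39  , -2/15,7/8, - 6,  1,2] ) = [ - 10, -6.39,  -  6, - 2/15, 0,3/14, 7/8,1, 1,2, 2,4  ,  5, 5.98 , 6, 8,9 ]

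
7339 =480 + 6859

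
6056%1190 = 106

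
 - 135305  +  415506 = 280201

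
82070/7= 11724 + 2/7 = 11724.29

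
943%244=211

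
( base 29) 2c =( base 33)24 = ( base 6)154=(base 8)106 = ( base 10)70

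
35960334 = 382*94137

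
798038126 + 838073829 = 1636111955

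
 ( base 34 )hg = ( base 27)M0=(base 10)594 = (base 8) 1122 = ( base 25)NJ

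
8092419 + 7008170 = 15100589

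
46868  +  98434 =145302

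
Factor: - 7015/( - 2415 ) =3^(-1) * 7^ ( - 1) * 61^1 = 61/21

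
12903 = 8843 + 4060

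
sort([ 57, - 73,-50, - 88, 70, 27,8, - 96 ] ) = [  -  96, -88, - 73, - 50, 8, 27, 57,  70 ]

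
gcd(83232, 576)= 288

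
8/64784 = 1/8098  =  0.00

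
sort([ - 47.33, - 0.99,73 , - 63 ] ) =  [ - 63, - 47.33, - 0.99,73 ]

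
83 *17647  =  1464701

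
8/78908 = 2/19727 = 0.00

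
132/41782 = 66/20891 = 0.00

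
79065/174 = 454 + 23/58 = 454.40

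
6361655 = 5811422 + 550233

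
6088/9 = 676 + 4/9 = 676.44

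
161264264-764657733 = -603393469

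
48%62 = 48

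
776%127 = 14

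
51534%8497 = 552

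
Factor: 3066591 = 3^1*11^1*92927^1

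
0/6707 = 0 = 0.00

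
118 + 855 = 973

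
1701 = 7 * 243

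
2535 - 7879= - 5344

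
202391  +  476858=679249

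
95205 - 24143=71062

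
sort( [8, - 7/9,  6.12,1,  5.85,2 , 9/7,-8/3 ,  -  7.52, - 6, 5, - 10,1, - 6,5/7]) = [ -10, - 7.52, - 6 , - 6,-8/3, - 7/9,5/7,1,1,9/7,2,5,  5.85,  6.12,8] 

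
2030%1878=152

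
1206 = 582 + 624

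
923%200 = 123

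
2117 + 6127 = 8244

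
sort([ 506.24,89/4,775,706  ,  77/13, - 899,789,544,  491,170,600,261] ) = [ - 899,77/13, 89/4,170, 261 , 491, 506.24, 544,600, 706, 775,789 ] 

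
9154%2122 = 666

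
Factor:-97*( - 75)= 7275  =  3^1*5^2*97^1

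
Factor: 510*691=352410 = 2^1*3^1 *5^1*17^1*691^1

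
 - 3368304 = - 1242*2712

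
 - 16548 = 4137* (-4 )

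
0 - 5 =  - 5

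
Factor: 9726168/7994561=2^3*3^1*127^1*719^(  -  1 )*3191^1*11119^ ( - 1 )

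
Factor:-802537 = - 653^1*1229^1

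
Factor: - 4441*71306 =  - 2^1*101^1*353^1*4441^1 = - 316669946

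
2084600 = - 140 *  ( - 14890)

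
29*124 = 3596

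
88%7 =4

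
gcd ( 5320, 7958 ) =2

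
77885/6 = 77885/6 = 12980.83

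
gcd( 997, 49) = 1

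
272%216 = 56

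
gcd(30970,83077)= 1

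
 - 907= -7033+6126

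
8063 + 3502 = 11565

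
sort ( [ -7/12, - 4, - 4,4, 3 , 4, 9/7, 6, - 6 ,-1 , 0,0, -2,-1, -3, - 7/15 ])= [ - 6,- 4 , - 4,-3,  -  2,-1, - 1, - 7/12, - 7/15 , 0 , 0,9/7, 3, 4, 4,6 ]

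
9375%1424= 831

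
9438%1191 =1101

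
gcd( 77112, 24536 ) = 8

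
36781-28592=8189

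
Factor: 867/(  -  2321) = - 3^1*11^( - 1)*17^2*211^( - 1 ) 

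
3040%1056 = 928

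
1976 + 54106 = 56082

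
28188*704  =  19844352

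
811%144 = 91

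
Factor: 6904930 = 2^1*5^1*690493^1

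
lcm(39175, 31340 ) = 156700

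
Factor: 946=2^1*11^1 *43^1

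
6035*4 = 24140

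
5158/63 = 5158/63= 81.87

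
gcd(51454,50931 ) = 1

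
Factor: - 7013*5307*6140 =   -  2^2*3^1*5^1*29^1*61^1 * 307^1 *7013^1 = -228518464740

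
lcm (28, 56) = 56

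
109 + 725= 834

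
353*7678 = 2710334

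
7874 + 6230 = 14104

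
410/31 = 13 + 7/31=13.23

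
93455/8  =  93455/8 = 11681.88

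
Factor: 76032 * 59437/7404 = 2^6*3^2*7^2*11^1 * 617^(-1)*1213^1 = 376592832/617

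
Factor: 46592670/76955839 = 2^1*3^1*5^1*101^(-1)*761939^( - 1)*1553089^1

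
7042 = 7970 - 928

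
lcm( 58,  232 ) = 232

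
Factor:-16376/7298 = -92/41 = - 2^2*23^1*41^(-1)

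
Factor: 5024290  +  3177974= 2^3*3^1*7^1 * 48823^1 = 8202264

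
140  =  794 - 654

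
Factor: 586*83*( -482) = -23443516 =- 2^2*83^1*241^1*293^1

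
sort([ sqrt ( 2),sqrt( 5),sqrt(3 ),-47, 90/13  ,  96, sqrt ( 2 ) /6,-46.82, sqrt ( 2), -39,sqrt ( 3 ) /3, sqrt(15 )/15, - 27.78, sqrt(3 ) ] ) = [ - 47, - 46.82,-39, - 27.78, sqrt( 2 )/6,  sqrt(15 )/15,sqrt ( 3 ) /3, sqrt( 2 ), sqrt (2 ), sqrt ( 3), sqrt( 3), sqrt(5), 90/13,96] 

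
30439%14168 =2103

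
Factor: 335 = 5^1*67^1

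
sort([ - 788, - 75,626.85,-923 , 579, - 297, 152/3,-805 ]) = [ - 923, - 805, - 788,  -  297, - 75,152/3,579,626.85]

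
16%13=3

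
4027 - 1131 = 2896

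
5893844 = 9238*638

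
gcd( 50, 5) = 5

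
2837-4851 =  - 2014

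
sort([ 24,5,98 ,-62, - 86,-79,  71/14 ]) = [ - 86,- 79, - 62, 5,71/14 , 24,98] 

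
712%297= 118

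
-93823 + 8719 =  - 85104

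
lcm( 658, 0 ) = 0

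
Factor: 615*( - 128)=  - 78720  =  - 2^7*3^1 * 5^1*41^1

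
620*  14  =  8680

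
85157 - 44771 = 40386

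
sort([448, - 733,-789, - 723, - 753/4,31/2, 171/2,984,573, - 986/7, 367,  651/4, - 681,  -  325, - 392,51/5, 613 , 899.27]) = [-789, - 733, - 723, - 681,-392 , - 325, - 753/4, - 986/7,51/5,31/2,171/2,651/4, 367, 448,573,613, 899.27,984 ] 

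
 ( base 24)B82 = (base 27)8PN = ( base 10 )6530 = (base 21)egk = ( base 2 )1100110000010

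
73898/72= 1026+13/36 = 1026.36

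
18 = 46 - 28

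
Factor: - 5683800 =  - 2^3*3^1*5^2*9473^1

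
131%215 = 131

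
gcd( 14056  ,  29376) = 8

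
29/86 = 29/86 = 0.34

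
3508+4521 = 8029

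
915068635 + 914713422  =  1829782057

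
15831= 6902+8929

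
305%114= 77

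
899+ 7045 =7944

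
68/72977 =68/72977  =  0.00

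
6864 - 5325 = 1539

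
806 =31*26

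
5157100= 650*7934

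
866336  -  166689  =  699647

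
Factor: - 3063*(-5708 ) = 17483604 = 2^2*3^1*1021^1 * 1427^1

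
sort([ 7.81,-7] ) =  [ - 7,7.81 ] 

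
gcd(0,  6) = 6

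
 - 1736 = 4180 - 5916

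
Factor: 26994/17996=2^ ( - 1) * 3^1 = 3/2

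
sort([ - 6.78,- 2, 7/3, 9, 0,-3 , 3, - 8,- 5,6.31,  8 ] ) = [ - 8, - 6.78, - 5,-3,-2, 0, 7/3, 3, 6.31, 8, 9] 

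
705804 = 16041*44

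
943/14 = 67+5/14=67.36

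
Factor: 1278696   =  2^3*3^1*53279^1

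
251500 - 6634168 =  - 6382668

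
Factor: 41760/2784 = 3^1 * 5^1 = 15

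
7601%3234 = 1133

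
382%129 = 124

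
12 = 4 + 8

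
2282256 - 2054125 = 228131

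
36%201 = 36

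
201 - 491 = -290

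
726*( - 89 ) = - 64614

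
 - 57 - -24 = -33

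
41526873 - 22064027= 19462846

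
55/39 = 55/39 = 1.41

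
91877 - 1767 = 90110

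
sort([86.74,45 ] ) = [45, 86.74] 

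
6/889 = 6/889= 0.01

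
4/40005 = 4/40005=0.00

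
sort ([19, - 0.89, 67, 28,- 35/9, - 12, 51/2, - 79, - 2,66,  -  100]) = [ - 100, - 79, - 12,- 35/9, - 2,  -  0.89, 19, 51/2, 28, 66,67]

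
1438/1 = 1438 = 1438.00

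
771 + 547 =1318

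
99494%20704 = 16678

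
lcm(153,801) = 13617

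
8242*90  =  741780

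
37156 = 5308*7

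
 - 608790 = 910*( - 669 )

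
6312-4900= 1412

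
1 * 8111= 8111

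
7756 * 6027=46745412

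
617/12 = 617/12= 51.42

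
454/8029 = 454/8029 = 0.06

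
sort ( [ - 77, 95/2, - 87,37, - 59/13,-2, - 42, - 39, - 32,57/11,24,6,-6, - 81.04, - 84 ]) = [  -  87, - 84 ,-81.04, - 77, - 42, - 39, - 32, - 6,-59/13, - 2,57/11, 6, 24, 37,95/2]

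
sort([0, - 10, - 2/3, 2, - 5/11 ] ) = [ - 10, - 2/3, - 5/11,0, 2 ]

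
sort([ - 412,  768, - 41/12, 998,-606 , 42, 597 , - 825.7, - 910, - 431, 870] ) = [-910,-825.7, - 606, - 431, - 412, - 41/12, 42, 597, 768, 870, 998 ]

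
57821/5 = 11564+1/5 = 11564.20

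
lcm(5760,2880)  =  5760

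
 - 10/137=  -1  +  127/137 = - 0.07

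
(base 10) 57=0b111001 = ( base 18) 33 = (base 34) 1n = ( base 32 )1p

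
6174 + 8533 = 14707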